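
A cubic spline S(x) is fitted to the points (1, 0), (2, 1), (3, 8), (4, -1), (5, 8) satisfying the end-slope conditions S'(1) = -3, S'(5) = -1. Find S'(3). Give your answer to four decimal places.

Write m_i for S''(x_i). With h_i = 1, 1, 1, 1 and divided differences Δ_i = 1, 7, -9, 9, the continuity of S' gives the tridiagonal system
  1·m_0 + 4·m_1 + 1·m_2 = 6(Δ_1 - Δ_0) = 36
  1·m_1 + 4·m_2 + 1·m_3 = 6(Δ_2 - Δ_1) = -96
  1·m_2 + 4·m_3 + 1·m_4 = 6(Δ_3 - Δ_2) = 108
Clamped end conditions give two more equations: 2h_0·m_0 + h_0·m_1 = 6(Δ_0 - S'(1)) = 24 and h_3·m_3 + 2h_3·m_4 = 6(S'(5) - Δ_3) = -60.
Forward elimination and back-substitution give m_0 = 37/14, m_1 = 131/7, m_2 = -83/2, m_3 = 359/7, m_4 = -779/14.
On [3, 4], S'(x) = b_2 + 2c_2·(x - 3) + 3d_2·(x - 3)² with b_2 = Δ_2 - h_2(2m_2 + m_3)/6 = -26/7, c_2 = m_2/2 = -83/4, d_2 = (m_3 - m_2)/(6h_2) = 433/28. So S'(3) = -26/7.

-3.7143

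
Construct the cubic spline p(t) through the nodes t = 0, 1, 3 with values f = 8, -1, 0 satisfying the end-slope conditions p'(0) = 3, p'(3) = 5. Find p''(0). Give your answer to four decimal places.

Let σ_i = p''(x_i). Step sizes h_i = 1, 2; slopes of the chords Δ_i = (y_(i+1) - y_i)/h_i = -9, 1/2.
  1·σ_0 + 6·σ_1 + 2·σ_2 = 6(Δ_1 - Δ_0) = 57
Clamped end conditions give two more equations: 2h_0·σ_0 + h_0·σ_1 = 6(Δ_0 - p'(0)) = -72 and h_1·σ_1 + 2h_1·σ_2 = 6(p'(3) - Δ_1) = 27.
Hence σ_0 = -269/6, σ_1 = 53/3, σ_2 = -25/12.

-44.8333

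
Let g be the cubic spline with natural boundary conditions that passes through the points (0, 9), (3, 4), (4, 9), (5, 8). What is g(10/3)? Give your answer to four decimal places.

With m_i denoting the second derivative at x_i, h_i = 3, 1, 1, and Δ_i = (y_(i+1) − y_i)/h_i = -5/3, 5, -1:
  3·m_0 + 8·m_1 + 1·m_2 = 6(Δ_1 - Δ_0) = 40
  1·m_1 + 4·m_2 + 1·m_3 = 6(Δ_2 - Δ_1) = -36
Natural end conditions: m_0 = m_3 = 0.
Forward elimination and back-substitution give m_0 = 0, m_1 = 196/31, m_2 = -328/31, m_3 = 0.
On [3, 4], g(x) = 4 + 433/93·(x - 3) + 98/31·(x - 3)² - 262/93·(x - 3)³.
With (x - 3) = 1/3: g(10/3) = 14561/2511.

5.7989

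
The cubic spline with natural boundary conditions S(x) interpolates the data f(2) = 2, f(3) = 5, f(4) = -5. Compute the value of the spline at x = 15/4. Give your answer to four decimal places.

With m_i denoting the second derivative at x_i, h_i = 1, 1, and Δ_i = (y_(i+1) − y_i)/h_i = 3, -10:
  1·m_0 + 4·m_1 + 1·m_2 = 6(Δ_1 - Δ_0) = -78
Natural end conditions: m_0 = m_2 = 0.
Forward elimination and back-substitution give m_0 = 0, m_1 = -39/2, m_2 = 0.
On [3, 4], S(x) = 5 - 7/2·(x - 3) - 39/4·(x - 3)² + 13/4·(x - 3)³.
With (x - 3) = 3/4: S(15/4) = -445/256.

-1.7383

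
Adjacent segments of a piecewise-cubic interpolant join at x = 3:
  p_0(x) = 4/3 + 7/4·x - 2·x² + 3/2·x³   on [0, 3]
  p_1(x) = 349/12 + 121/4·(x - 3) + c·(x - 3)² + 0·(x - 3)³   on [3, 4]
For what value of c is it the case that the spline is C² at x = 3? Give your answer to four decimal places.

11.5000

p_0''(x) = -4 + 9·x, so p_0''(3) = 23. On the right, p_1''(3) = 2c, so c = 23/2.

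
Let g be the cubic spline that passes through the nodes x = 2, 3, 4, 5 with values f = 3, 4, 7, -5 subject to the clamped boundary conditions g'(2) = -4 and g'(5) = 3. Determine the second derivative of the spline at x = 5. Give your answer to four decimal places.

With m_i denoting the second derivative at x_i, h_i = 1, 1, 1, and Δ_i = (y_(i+1) − y_i)/h_i = 1, 3, -12:
  1·m_0 + 4·m_1 + 1·m_2 = 6(Δ_1 - Δ_0) = 12
  1·m_1 + 4·m_2 + 1·m_3 = 6(Δ_2 - Δ_1) = -90
Clamped end conditions give two more equations: 2h_0·m_0 + h_0·m_1 = 6(Δ_0 - g'(2)) = 30 and h_2·m_2 + 2h_2·m_3 = 6(g'(5) - Δ_2) = 90.
Solving the tridiagonal system: m_0 = 142/15, m_1 = 166/15, m_2 = -626/15, m_3 = 988/15.

65.8667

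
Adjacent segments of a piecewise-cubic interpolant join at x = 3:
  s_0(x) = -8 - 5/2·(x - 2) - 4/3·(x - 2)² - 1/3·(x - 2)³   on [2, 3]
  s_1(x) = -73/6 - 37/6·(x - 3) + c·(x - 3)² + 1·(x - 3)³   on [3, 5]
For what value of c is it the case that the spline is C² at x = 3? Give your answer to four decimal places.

s_0''(x) = -8/3 - 2·(x - 2), so s_0''(3) = -14/3. On the right, s_1''(3) = 2c, so c = -7/3.

-2.3333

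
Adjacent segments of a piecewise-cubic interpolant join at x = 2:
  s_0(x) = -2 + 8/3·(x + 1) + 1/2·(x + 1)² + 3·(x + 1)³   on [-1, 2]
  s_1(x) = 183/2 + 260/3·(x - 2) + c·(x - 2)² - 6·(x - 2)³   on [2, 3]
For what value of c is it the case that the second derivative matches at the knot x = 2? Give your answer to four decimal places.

27.5000

s_0''(x) = 1 + 18·(x + 1), so s_0''(2) = 55. On the right, s_1''(2) = 2c, so c = 55/2.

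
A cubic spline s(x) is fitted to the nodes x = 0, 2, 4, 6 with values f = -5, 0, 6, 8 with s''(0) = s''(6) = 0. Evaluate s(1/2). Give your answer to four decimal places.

-3.8750

With σ_i denoting the second derivative at x_i, h_i = 2, 2, 2, and Δ_i = (y_(i+1) − y_i)/h_i = 5/2, 3, 1:
  2·σ_0 + 8·σ_1 + 2·σ_2 = 6(Δ_1 - Δ_0) = 3
  2·σ_1 + 8·σ_2 + 2·σ_3 = 6(Δ_2 - Δ_1) = -12
Natural end conditions: σ_0 = σ_3 = 0.
Forward elimination and back-substitution give σ_0 = 0, σ_1 = 4/5, σ_2 = -17/10, σ_3 = 0.
On [0, 2], s(x) = -5 + 67/30·x + 0·x² + 1/15·x³.
With x = 1/2: s(1/2) = -31/8.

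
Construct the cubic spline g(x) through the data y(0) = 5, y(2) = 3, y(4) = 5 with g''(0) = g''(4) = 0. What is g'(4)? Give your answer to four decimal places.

1.5000

Put m_i = g'' at the i-th knot. Here h = (2, 2) and Δ = (-1, 1), so the interior equations h_(i-1)·m_(i-1) + 2(h_(i-1)+h_i)·m_i + h_i·m_(i+1) = 6(Δ_i − Δ_(i-1)) read
  2·m_0 + 8·m_1 + 2·m_2 = 6(Δ_1 - Δ_0) = 12
Natural end conditions: m_0 = m_2 = 0.
Hence m_0 = 0, m_1 = 3/2, m_2 = 0.
On [2, 4], g'(x) = b_1 + 2c_1·(x - 2) + 3d_1·(x - 2)² with b_1 = Δ_1 - h_1(2m_1 + m_2)/6 = 0, c_1 = m_1/2 = 3/4, d_1 = (m_2 - m_1)/(6h_1) = -1/8. So g'(4) = 3/2.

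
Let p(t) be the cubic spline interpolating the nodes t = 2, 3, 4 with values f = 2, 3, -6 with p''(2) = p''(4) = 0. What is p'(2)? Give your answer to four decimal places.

Put σ_i = p'' at the i-th knot. Here h = (1, 1) and Δ = (1, -9), so the interior equations h_(i-1)·σ_(i-1) + 2(h_(i-1)+h_i)·σ_i + h_i·σ_(i+1) = 6(Δ_i − Δ_(i-1)) read
  1·σ_0 + 4·σ_1 + 1·σ_2 = 6(Δ_1 - Δ_0) = -60
Natural end conditions: σ_0 = σ_2 = 0.
Solving the tridiagonal system: σ_0 = 0, σ_1 = -15, σ_2 = 0.
On [2, 3], p'(t) = b_0 + 2c_0·(t - 2) + 3d_0·(t - 2)² with b_0 = Δ_0 - h_0(2σ_0 + σ_1)/6 = 7/2, c_0 = σ_0/2 = 0, d_0 = (σ_1 - σ_0)/(6h_0) = -5/2. So p'(2) = 7/2.

3.5000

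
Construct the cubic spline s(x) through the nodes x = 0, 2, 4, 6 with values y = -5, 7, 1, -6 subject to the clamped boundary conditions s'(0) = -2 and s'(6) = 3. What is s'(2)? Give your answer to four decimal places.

4.4333

Write M_i for s''(x_i). With h_i = 2, 2, 2 and divided differences Δ_i = 6, -3, -7/2, the continuity of s' gives the tridiagonal system
  2·M_0 + 8·M_1 + 2·M_2 = 6(Δ_1 - Δ_0) = -54
  2·M_1 + 8·M_2 + 2·M_3 = 6(Δ_2 - Δ_1) = -3
Clamped end conditions give two more equations: 2h_0·M_0 + h_0·M_1 = 6(Δ_0 - s'(0)) = 48 and h_2·M_2 + 2h_2·M_3 = 6(s'(6) - Δ_2) = 39.
Solving the tridiagonal system: M_0 = 527/30, M_1 = -167/15, M_2 = -1/30, M_3 = 293/30.
On [2, 4], s'(x) = b_1 + 2c_1·(x - 2) + 3d_1·(x - 2)² with b_1 = Δ_1 - h_1(2M_1 + M_2)/6 = 133/30, c_1 = M_1/2 = -167/30, d_1 = (M_2 - M_1)/(6h_1) = 37/40. So s'(2) = 133/30.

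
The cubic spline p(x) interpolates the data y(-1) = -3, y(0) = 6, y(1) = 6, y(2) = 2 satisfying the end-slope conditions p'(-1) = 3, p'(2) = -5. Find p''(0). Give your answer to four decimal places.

-20.5333

Put M_i = p'' at the i-th knot. Here h = (1, 1, 1) and Δ = (9, 0, -4), so the interior equations h_(i-1)·M_(i-1) + 2(h_(i-1)+h_i)·M_i + h_i·M_(i+1) = 6(Δ_i − Δ_(i-1)) read
  1·M_0 + 4·M_1 + 1·M_2 = 6(Δ_1 - Δ_0) = -54
  1·M_1 + 4·M_2 + 1·M_3 = 6(Δ_2 - Δ_1) = -24
Clamped end conditions give two more equations: 2h_0·M_0 + h_0·M_1 = 6(Δ_0 - p'(-1)) = 36 and h_2·M_2 + 2h_2·M_3 = 6(p'(2) - Δ_2) = -6.
Solving: M_0 = 424/15, M_1 = -308/15, M_2 = -2/15, M_3 = -44/15.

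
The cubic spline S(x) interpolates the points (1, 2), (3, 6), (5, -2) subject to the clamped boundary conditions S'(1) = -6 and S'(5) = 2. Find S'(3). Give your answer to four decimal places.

-0.5000

With M_i denoting the second derivative at x_i, h_i = 2, 2, and Δ_i = (y_(i+1) − y_i)/h_i = 2, -4:
  2·M_0 + 8·M_1 + 2·M_2 = 6(Δ_1 - Δ_0) = -36
Clamped end conditions give two more equations: 2h_0·M_0 + h_0·M_1 = 6(Δ_0 - S'(1)) = 48 and h_1·M_1 + 2h_1·M_2 = 6(S'(5) - Δ_1) = 36.
Solving: M_0 = 37/2, M_1 = -13, M_2 = 31/2.
On [3, 5], S'(x) = b_1 + 2c_1·(x - 3) + 3d_1·(x - 3)² with b_1 = Δ_1 - h_1(2M_1 + M_2)/6 = -1/2, c_1 = M_1/2 = -13/2, d_1 = (M_2 - M_1)/(6h_1) = 19/8. So S'(3) = -1/2.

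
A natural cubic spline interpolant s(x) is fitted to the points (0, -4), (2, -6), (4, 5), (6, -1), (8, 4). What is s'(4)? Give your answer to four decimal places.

1.3750

Write M_i for s''(x_i). With h_i = 2, 2, 2, 2 and divided differences Δ_i = -1, 11/2, -3, 5/2, the continuity of s' gives the tridiagonal system
  2·M_0 + 8·M_1 + 2·M_2 = 6(Δ_1 - Δ_0) = 39
  2·M_1 + 8·M_2 + 2·M_3 = 6(Δ_2 - Δ_1) = -51
  2·M_2 + 8·M_3 + 2·M_4 = 6(Δ_3 - Δ_2) = 33
Natural end conditions: M_0 = M_4 = 0.
Solving the tridiagonal system: M_0 = 0, M_1 = 411/56, M_2 = -69/7, M_3 = 369/56, M_4 = 0.
On [4, 6], s'(x) = b_2 + 2c_2·(x - 4) + 3d_2·(x - 4)² with b_2 = Δ_2 - h_2(2M_2 + M_3)/6 = 11/8, c_2 = M_2/2 = -69/14, d_2 = (M_3 - M_2)/(6h_2) = 307/224. So s'(4) = 11/8.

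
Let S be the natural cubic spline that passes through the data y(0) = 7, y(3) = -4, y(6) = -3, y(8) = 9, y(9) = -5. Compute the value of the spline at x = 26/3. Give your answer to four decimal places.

0.7847

Write m_i for S''(x_i). With h_i = 3, 3, 2, 1 and divided differences Δ_i = -11/3, 1/3, 6, -14, the continuity of S' gives the tridiagonal system
  3·m_0 + 12·m_1 + 3·m_2 = 6(Δ_1 - Δ_0) = 24
  3·m_1 + 10·m_2 + 2·m_3 = 6(Δ_2 - Δ_1) = 34
  2·m_2 + 6·m_3 + 1·m_4 = 6(Δ_3 - Δ_2) = -120
Natural end conditions: m_0 = m_4 = 0.
Solving the tridiagonal system: m_0 = 0, m_1 = 2/103, m_2 = 816/103, m_3 = -2332/103, m_4 = 0.
On [8, 9], S(x) = 9 - 1994/309·(x - 8) - 1166/103·(x - 8)² + 1166/309·(x - 8)³.
With (x - 8) = 2/3: S(26/3) = 6547/8343.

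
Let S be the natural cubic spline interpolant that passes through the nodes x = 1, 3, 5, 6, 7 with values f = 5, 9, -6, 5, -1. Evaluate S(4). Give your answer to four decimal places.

Let σ_i = S''(x_i). Step sizes h_i = 2, 2, 1, 1; slopes of the chords Δ_i = (y_(i+1) - y_i)/h_i = 2, -15/2, 11, -6.
  2·σ_0 + 8·σ_1 + 2·σ_2 = 6(Δ_1 - Δ_0) = -57
  2·σ_1 + 6·σ_2 + 1·σ_3 = 6(Δ_2 - Δ_1) = 111
  1·σ_2 + 4·σ_3 + 1·σ_4 = 6(Δ_3 - Δ_2) = -102
Natural end conditions: σ_0 = σ_4 = 0.
Solving: σ_0 = 0, σ_1 = -801/56, σ_2 = 201/7, σ_3 = -915/28, σ_4 = 0.
On [3, 5], S(x) = 9 - 211/28·(x - 3) - 801/112·(x - 3)² + 803/224·(x - 3)³.
With (x - 3) = 1: S(4) = -471/224.

-2.1027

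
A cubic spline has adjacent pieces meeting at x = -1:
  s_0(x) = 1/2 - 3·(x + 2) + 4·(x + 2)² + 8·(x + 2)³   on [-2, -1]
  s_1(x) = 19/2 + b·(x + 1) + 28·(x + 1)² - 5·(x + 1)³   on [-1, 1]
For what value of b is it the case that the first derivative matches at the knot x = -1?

29

s_0'(x) = -3 + 8·(x + 2) + 24·(x + 2)², so s_0'(-1) = 29. On the right, s_1'(-1) = b, so b = 29.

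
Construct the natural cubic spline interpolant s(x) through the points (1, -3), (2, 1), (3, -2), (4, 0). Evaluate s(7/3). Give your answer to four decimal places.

Put M_i = s'' at the i-th knot. Here h = (1, 1, 1) and Δ = (4, -3, 2), so the interior equations h_(i-1)·M_(i-1) + 2(h_(i-1)+h_i)·M_i + h_i·M_(i+1) = 6(Δ_i − Δ_(i-1)) read
  1·M_0 + 4·M_1 + 1·M_2 = 6(Δ_1 - Δ_0) = -42
  1·M_1 + 4·M_2 + 1·M_3 = 6(Δ_2 - Δ_1) = 30
Natural end conditions: M_0 = M_3 = 0.
Forward elimination and back-substitution give M_0 = 0, M_1 = -66/5, M_2 = 54/5, M_3 = 0.
On [2, 3], s(x) = 1 - 2/5·(x - 2) - 33/5·(x - 2)² + 4·(x - 2)³.
With (x - 2) = 1/3: s(7/3) = 38/135.

0.2815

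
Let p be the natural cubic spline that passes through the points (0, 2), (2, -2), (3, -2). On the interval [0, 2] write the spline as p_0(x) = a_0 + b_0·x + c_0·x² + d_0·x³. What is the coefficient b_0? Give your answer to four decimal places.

-2.6667

Write M_i for p''(x_i). With h_i = 2, 1 and divided differences Δ_i = -2, 0, the continuity of p' gives the tridiagonal system
  2·M_0 + 6·M_1 + 1·M_2 = 6(Δ_1 - Δ_0) = 12
Natural end conditions: M_0 = M_2 = 0.
Solving: M_0 = 0, M_1 = 2, M_2 = 0.
On [0, 2], with p_0(x) = a_0 + b_0·x + c_0·x² + d_0·x³: c_0 = M_0/2 = 0, d_0 = (M_1 - M_0)/(6h_0) = 1/6, b_0 = Δ_0 - h_0(2M_0 + M_1)/6 = -8/3.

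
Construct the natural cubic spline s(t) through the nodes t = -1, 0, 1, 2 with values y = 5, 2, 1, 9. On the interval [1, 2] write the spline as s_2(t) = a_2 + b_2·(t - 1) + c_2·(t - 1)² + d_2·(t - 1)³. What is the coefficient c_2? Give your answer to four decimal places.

Write σ_i for s''(x_i). With h_i = 1, 1, 1 and divided differences Δ_i = -3, -1, 8, the continuity of s' gives the tridiagonal system
  1·σ_0 + 4·σ_1 + 1·σ_2 = 6(Δ_1 - Δ_0) = 12
  1·σ_1 + 4·σ_2 + 1·σ_3 = 6(Δ_2 - Δ_1) = 54
Natural end conditions: σ_0 = σ_3 = 0.
Hence σ_0 = 0, σ_1 = -2/5, σ_2 = 68/5, σ_3 = 0.
On [1, 2], with s_2(t) = a_2 + b_2·(t - 1) + c_2·(t - 1)² + d_2·(t - 1)³: c_2 = σ_2/2 = 34/5, d_2 = (σ_3 - σ_2)/(6h_2) = -34/15, b_2 = Δ_2 - h_2(2σ_2 + σ_3)/6 = 52/15.

6.8000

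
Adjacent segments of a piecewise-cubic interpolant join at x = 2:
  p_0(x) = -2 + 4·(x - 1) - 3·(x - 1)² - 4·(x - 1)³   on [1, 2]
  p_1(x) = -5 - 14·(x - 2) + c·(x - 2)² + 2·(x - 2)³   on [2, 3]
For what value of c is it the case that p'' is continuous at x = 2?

p_0''(x) = -6 - 24·(x - 1), so p_0''(2) = -30. On the right, p_1''(2) = 2c, so c = -15.

-15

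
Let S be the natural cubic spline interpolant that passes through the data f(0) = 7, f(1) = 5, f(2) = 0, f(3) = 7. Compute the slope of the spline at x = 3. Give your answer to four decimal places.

10.4000

With m_i denoting the second derivative at x_i, h_i = 1, 1, 1, and Δ_i = (y_(i+1) − y_i)/h_i = -2, -5, 7:
  1·m_0 + 4·m_1 + 1·m_2 = 6(Δ_1 - Δ_0) = -18
  1·m_1 + 4·m_2 + 1·m_3 = 6(Δ_2 - Δ_1) = 72
Natural end conditions: m_0 = m_3 = 0.
Solving the tridiagonal system: m_0 = 0, m_1 = -48/5, m_2 = 102/5, m_3 = 0.
On [2, 3], S'(x) = b_2 + 2c_2·(x - 2) + 3d_2·(x - 2)² with b_2 = Δ_2 - h_2(2m_2 + m_3)/6 = 1/5, c_2 = m_2/2 = 51/5, d_2 = (m_3 - m_2)/(6h_2) = -17/5. So S'(3) = 52/5.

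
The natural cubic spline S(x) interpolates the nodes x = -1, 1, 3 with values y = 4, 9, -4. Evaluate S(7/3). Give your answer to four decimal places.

Let M_i = S''(x_i). Step sizes h_i = 2, 2; slopes of the chords Δ_i = (y_(i+1) - y_i)/h_i = 5/2, -13/2.
  2·M_0 + 8·M_1 + 2·M_2 = 6(Δ_1 - Δ_0) = -54
Natural end conditions: M_0 = M_2 = 0.
Forward elimination and back-substitution give M_0 = 0, M_1 = -27/4, M_2 = 0.
On [1, 3], S(x) = 9 - 2·(x - 1) - 27/8·(x - 1)² + 9/16·(x - 1)³.
With (x - 1) = 4/3: S(7/3) = 5/3.

1.6667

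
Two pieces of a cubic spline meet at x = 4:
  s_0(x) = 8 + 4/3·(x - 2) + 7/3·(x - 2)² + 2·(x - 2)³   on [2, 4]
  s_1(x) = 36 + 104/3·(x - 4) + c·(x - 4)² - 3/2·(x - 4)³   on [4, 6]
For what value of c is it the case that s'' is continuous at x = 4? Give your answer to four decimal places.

14.3333

s_0''(x) = 14/3 + 12·(x - 2), so s_0''(4) = 86/3. On the right, s_1''(4) = 2c, so c = 43/3.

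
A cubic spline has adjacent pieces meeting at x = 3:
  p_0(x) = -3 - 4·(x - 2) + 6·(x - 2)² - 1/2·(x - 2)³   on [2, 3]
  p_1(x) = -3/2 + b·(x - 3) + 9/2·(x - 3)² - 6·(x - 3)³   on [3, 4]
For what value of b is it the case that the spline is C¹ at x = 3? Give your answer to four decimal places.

p_0'(x) = -4 + 12·(x - 2) - 3/2·(x - 2)², so p_0'(3) = 13/2. On the right, p_1'(3) = b, so b = 13/2.

6.5000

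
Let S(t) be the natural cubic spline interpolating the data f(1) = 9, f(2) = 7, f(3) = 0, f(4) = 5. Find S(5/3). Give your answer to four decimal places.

Put M_i = S'' at the i-th knot. Here h = (1, 1, 1) and Δ = (-2, -7, 5), so the interior equations h_(i-1)·M_(i-1) + 2(h_(i-1)+h_i)·M_i + h_i·M_(i+1) = 6(Δ_i − Δ_(i-1)) read
  1·M_0 + 4·M_1 + 1·M_2 = 6(Δ_1 - Δ_0) = -30
  1·M_1 + 4·M_2 + 1·M_3 = 6(Δ_2 - Δ_1) = 72
Natural end conditions: M_0 = M_3 = 0.
Solving the tridiagonal system: M_0 = 0, M_1 = -64/5, M_2 = 106/5, M_3 = 0.
On [1, 2], S(t) = 9 + 2/15·(t - 1) + 0·(t - 1)² - 32/15·(t - 1)³.
With (t - 1) = 2/3: S(5/3) = 685/81.

8.4568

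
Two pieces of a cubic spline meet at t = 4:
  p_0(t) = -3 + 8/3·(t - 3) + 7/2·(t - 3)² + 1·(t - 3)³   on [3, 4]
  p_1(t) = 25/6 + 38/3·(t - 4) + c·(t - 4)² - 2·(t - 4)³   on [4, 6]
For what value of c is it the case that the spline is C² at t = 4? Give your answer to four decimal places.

p_0''(t) = 7 + 6·(t - 3), so p_0''(4) = 13. On the right, p_1''(4) = 2c, so c = 13/2.

6.5000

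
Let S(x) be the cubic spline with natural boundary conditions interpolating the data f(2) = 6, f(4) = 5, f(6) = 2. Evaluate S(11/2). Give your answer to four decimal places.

2.8672

With M_i denoting the second derivative at x_i, h_i = 2, 2, and Δ_i = (y_(i+1) − y_i)/h_i = -1/2, -3/2:
  2·M_0 + 8·M_1 + 2·M_2 = 6(Δ_1 - Δ_0) = -6
Natural end conditions: M_0 = M_2 = 0.
Solving: M_0 = 0, M_1 = -3/4, M_2 = 0.
On [4, 6], S(x) = 5 - 1·(x - 4) - 3/8·(x - 4)² + 1/16·(x - 4)³.
With (x - 4) = 3/2: S(11/2) = 367/128.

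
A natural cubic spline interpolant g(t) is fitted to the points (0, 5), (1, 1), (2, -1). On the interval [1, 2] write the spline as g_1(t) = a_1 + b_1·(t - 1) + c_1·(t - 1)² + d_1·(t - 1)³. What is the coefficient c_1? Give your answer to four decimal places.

With M_i denoting the second derivative at x_i, h_i = 1, 1, and Δ_i = (y_(i+1) − y_i)/h_i = -4, -2:
  1·M_0 + 4·M_1 + 1·M_2 = 6(Δ_1 - Δ_0) = 12
Natural end conditions: M_0 = M_2 = 0.
Hence M_0 = 0, M_1 = 3, M_2 = 0.
On [1, 2], with g_1(t) = a_1 + b_1·(t - 1) + c_1·(t - 1)² + d_1·(t - 1)³: c_1 = M_1/2 = 3/2, d_1 = (M_2 - M_1)/(6h_1) = -1/2, b_1 = Δ_1 - h_1(2M_1 + M_2)/6 = -3.

1.5000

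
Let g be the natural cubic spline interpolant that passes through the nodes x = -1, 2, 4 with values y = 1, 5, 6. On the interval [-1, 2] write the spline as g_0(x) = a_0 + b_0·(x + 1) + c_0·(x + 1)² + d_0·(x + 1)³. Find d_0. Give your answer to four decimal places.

Let m_i = g''(x_i). Step sizes h_i = 3, 2; slopes of the chords Δ_i = (y_(i+1) - y_i)/h_i = 4/3, 1/2.
  3·m_0 + 10·m_1 + 2·m_2 = 6(Δ_1 - Δ_0) = -5
Natural end conditions: m_0 = m_2 = 0.
Hence m_0 = 0, m_1 = -1/2, m_2 = 0.
On [-1, 2], with g_0(x) = a_0 + b_0·(x + 1) + c_0·(x + 1)² + d_0·(x + 1)³: c_0 = m_0/2 = 0, d_0 = (m_1 - m_0)/(6h_0) = -1/36, b_0 = Δ_0 - h_0(2m_0 + m_1)/6 = 19/12.

-0.0278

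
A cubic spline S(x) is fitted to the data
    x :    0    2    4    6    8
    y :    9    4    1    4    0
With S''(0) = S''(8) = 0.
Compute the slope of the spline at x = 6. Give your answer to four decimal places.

0.2679

Put M_i = S'' at the i-th knot. Here h = (2, 2, 2, 2) and Δ = (-5/2, -3/2, 3/2, -2), so the interior equations h_(i-1)·M_(i-1) + 2(h_(i-1)+h_i)·M_i + h_i·M_(i+1) = 6(Δ_i − Δ_(i-1)) read
  2·M_0 + 8·M_1 + 2·M_2 = 6(Δ_1 - Δ_0) = 6
  2·M_1 + 8·M_2 + 2·M_3 = 6(Δ_2 - Δ_1) = 18
  2·M_2 + 8·M_3 + 2·M_4 = 6(Δ_3 - Δ_2) = -21
Natural end conditions: M_0 = M_4 = 0.
Solving the tridiagonal system: M_0 = 0, M_1 = -3/112, M_2 = 87/28, M_3 = -381/112, M_4 = 0.
On [6, 8], S'(x) = b_3 + 2c_3·(x - 6) + 3d_3·(x - 6)² with b_3 = Δ_3 - h_3(2M_3 + M_4)/6 = 15/56, c_3 = M_3/2 = -381/224, d_3 = (M_4 - M_3)/(6h_3) = 127/448. So S'(6) = 15/56.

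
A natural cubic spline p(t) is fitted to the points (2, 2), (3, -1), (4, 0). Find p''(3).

Write m_i for p''(x_i). With h_i = 1, 1 and divided differences Δ_i = -3, 1, the continuity of p' gives the tridiagonal system
  1·m_0 + 4·m_1 + 1·m_2 = 6(Δ_1 - Δ_0) = 24
Natural end conditions: m_0 = m_2 = 0.
Solving: m_0 = 0, m_1 = 6, m_2 = 0.

6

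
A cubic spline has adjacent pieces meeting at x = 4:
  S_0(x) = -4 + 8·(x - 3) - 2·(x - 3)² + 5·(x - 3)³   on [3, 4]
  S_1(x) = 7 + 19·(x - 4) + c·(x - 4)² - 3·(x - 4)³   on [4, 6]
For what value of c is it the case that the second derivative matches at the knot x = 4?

13

S_0''(x) = -4 + 30·(x - 3), so S_0''(4) = 26. On the right, S_1''(4) = 2c, so c = 13.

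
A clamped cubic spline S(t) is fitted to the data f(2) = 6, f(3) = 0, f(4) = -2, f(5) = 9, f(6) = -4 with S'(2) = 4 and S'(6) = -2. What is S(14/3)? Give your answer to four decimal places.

With m_i denoting the second derivative at x_i, h_i = 1, 1, 1, 1, and Δ_i = (y_(i+1) − y_i)/h_i = -6, -2, 11, -13:
  1·m_0 + 4·m_1 + 1·m_2 = 6(Δ_1 - Δ_0) = 24
  1·m_1 + 4·m_2 + 1·m_3 = 6(Δ_2 - Δ_1) = 78
  1·m_2 + 4·m_3 + 1·m_4 = 6(Δ_3 - Δ_2) = -144
Clamped end conditions give two more equations: 2h_0·m_0 + h_0·m_1 = 6(Δ_0 - S'(2)) = -60 and h_3·m_3 + 2h_3·m_4 = 6(S'(6) - Δ_3) = 66.
Forward elimination and back-substitution give m_0 = -33, m_1 = 6, m_2 = 33, m_3 = -60, m_4 = 63.
On [4, 5], S(t) = -2 + 10·(t - 4) + 33/2·(t - 4)² - 31/2·(t - 4)³.
With (t - 4) = 2/3: S(14/3) = 200/27.

7.4074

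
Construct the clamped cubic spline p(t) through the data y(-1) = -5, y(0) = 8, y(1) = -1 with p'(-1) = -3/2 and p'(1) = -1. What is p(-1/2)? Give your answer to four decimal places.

0.8594

Let M_i = p''(x_i). Step sizes h_i = 1, 1; slopes of the chords Δ_i = (y_(i+1) - y_i)/h_i = 13, -9.
  1·M_0 + 4·M_1 + 1·M_2 = 6(Δ_1 - Δ_0) = -132
Clamped end conditions give two more equations: 2h_0·M_0 + h_0·M_1 = 6(Δ_0 - p'(-1)) = 87 and h_1·M_1 + 2h_1·M_2 = 6(p'(1) - Δ_1) = 48.
Solving the tridiagonal system: M_0 = 307/4, M_1 = -133/2, M_2 = 229/4.
On [-1, 0], p(t) = -5 - 3/2·(t + 1) + 307/8·(t + 1)² - 191/8·(t + 1)³.
With (t + 1) = 1/2: p(-1/2) = 55/64.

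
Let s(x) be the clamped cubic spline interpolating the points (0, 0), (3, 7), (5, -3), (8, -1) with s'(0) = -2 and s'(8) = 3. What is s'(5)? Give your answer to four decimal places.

Write m_i for s''(x_i). With h_i = 3, 2, 3 and divided differences Δ_i = 7/3, -5, 2/3, the continuity of s' gives the tridiagonal system
  3·m_0 + 10·m_1 + 2·m_2 = 6(Δ_1 - Δ_0) = -44
  2·m_1 + 10·m_2 + 3·m_3 = 6(Δ_2 - Δ_1) = 34
Clamped end conditions give two more equations: 2h_0·m_0 + h_0·m_1 = 6(Δ_0 - s'(0)) = 26 and h_2·m_2 + 2h_2·m_3 = 6(s'(8) - Δ_2) = 14.
Solving the tridiagonal system: m_0 = 2260/273, m_1 = -718/91, m_2 = 458/91, m_3 = -50/273.
On [5, 8], s'(x) = b_2 + 2c_2·(x - 5) + 3d_2·(x - 5)² with b_2 = Δ_2 - h_2(2m_2 + m_3)/6 = -389/91, c_2 = m_2/2 = 229/91, d_2 = (m_3 - m_2)/(6h_2) = -712/2457. So s'(5) = -389/91.

-4.2747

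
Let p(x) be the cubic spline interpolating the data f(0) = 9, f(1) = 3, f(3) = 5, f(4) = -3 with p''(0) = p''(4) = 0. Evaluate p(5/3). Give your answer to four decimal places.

Let M_i = p''(x_i). Step sizes h_i = 1, 2, 1; slopes of the chords Δ_i = (y_(i+1) - y_i)/h_i = -6, 1, -8.
  1·M_0 + 6·M_1 + 2·M_2 = 6(Δ_1 - Δ_0) = 42
  2·M_1 + 6·M_2 + 1·M_3 = 6(Δ_2 - Δ_1) = -54
Natural end conditions: M_0 = M_3 = 0.
Hence M_0 = 0, M_1 = 45/4, M_2 = -51/4, M_3 = 0.
On [1, 3], p(x) = 3 - 9/4·(x - 1) + 45/8·(x - 1)² - 2·(x - 1)³.
With (x - 1) = 2/3: p(5/3) = 92/27.

3.4074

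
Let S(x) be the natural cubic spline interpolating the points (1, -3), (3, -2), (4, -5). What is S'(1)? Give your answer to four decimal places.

1.6667

Let M_i = S''(x_i). Step sizes h_i = 2, 1; slopes of the chords Δ_i = (y_(i+1) - y_i)/h_i = 1/2, -3.
  2·M_0 + 6·M_1 + 1·M_2 = 6(Δ_1 - Δ_0) = -21
Natural end conditions: M_0 = M_2 = 0.
Solving the tridiagonal system: M_0 = 0, M_1 = -7/2, M_2 = 0.
On [1, 3], S'(x) = b_0 + 2c_0·(x - 1) + 3d_0·(x - 1)² with b_0 = Δ_0 - h_0(2M_0 + M_1)/6 = 5/3, c_0 = M_0/2 = 0, d_0 = (M_1 - M_0)/(6h_0) = -7/24. So S'(1) = 5/3.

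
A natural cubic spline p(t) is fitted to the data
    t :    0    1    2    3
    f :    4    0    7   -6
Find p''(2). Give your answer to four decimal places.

With M_i denoting the second derivative at x_i, h_i = 1, 1, 1, and Δ_i = (y_(i+1) − y_i)/h_i = -4, 7, -13:
  1·M_0 + 4·M_1 + 1·M_2 = 6(Δ_1 - Δ_0) = 66
  1·M_1 + 4·M_2 + 1·M_3 = 6(Δ_2 - Δ_1) = -120
Natural end conditions: M_0 = M_3 = 0.
Hence M_0 = 0, M_1 = 128/5, M_2 = -182/5, M_3 = 0.

-36.4000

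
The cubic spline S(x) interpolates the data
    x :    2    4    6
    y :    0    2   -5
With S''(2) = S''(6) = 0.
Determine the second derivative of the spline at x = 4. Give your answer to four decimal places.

With m_i denoting the second derivative at x_i, h_i = 2, 2, and Δ_i = (y_(i+1) − y_i)/h_i = 1, -7/2:
  2·m_0 + 8·m_1 + 2·m_2 = 6(Δ_1 - Δ_0) = -27
Natural end conditions: m_0 = m_2 = 0.
Hence m_0 = 0, m_1 = -27/8, m_2 = 0.

-3.3750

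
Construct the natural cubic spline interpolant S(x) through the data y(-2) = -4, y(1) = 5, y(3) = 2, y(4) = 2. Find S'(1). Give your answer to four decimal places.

With m_i denoting the second derivative at x_i, h_i = 3, 2, 1, and Δ_i = (y_(i+1) − y_i)/h_i = 3, -3/2, 0:
  3·m_0 + 10·m_1 + 2·m_2 = 6(Δ_1 - Δ_0) = -27
  2·m_1 + 6·m_2 + 1·m_3 = 6(Δ_2 - Δ_1) = 9
Natural end conditions: m_0 = m_3 = 0.
Hence m_0 = 0, m_1 = -45/14, m_2 = 18/7, m_3 = 0.
On [1, 3], S'(x) = b_1 + 2c_1·(x - 1) + 3d_1·(x - 1)² with b_1 = Δ_1 - h_1(2m_1 + m_2)/6 = -3/14, c_1 = m_1/2 = -45/28, d_1 = (m_2 - m_1)/(6h_1) = 27/56. So S'(1) = -3/14.

-0.2143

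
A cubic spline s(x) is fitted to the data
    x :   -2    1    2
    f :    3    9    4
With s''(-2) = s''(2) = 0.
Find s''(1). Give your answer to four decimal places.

Let M_i = s''(x_i). Step sizes h_i = 3, 1; slopes of the chords Δ_i = (y_(i+1) - y_i)/h_i = 2, -5.
  3·M_0 + 8·M_1 + 1·M_2 = 6(Δ_1 - Δ_0) = -42
Natural end conditions: M_0 = M_2 = 0.
Solving the tridiagonal system: M_0 = 0, M_1 = -21/4, M_2 = 0.

-5.2500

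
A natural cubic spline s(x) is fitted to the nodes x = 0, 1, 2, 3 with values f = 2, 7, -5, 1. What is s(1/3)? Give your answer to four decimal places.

5.3654

Put M_i = s'' at the i-th knot. Here h = (1, 1, 1) and Δ = (5, -12, 6), so the interior equations h_(i-1)·M_(i-1) + 2(h_(i-1)+h_i)·M_i + h_i·M_(i+1) = 6(Δ_i − Δ_(i-1)) read
  1·M_0 + 4·M_1 + 1·M_2 = 6(Δ_1 - Δ_0) = -102
  1·M_1 + 4·M_2 + 1·M_3 = 6(Δ_2 - Δ_1) = 108
Natural end conditions: M_0 = M_3 = 0.
Forward elimination and back-substitution give M_0 = 0, M_1 = -172/5, M_2 = 178/5, M_3 = 0.
On [0, 1], s(x) = 2 + 161/15·x + 0·x² - 86/15·x³.
With x = 1/3: s(1/3) = 2173/405.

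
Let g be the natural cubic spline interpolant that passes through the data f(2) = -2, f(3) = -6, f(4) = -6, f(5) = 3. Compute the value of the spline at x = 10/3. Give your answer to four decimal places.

-6.8049

With m_i denoting the second derivative at x_i, h_i = 1, 1, 1, and Δ_i = (y_(i+1) − y_i)/h_i = -4, 0, 9:
  1·m_0 + 4·m_1 + 1·m_2 = 6(Δ_1 - Δ_0) = 24
  1·m_1 + 4·m_2 + 1·m_3 = 6(Δ_2 - Δ_1) = 54
Natural end conditions: m_0 = m_3 = 0.
Solving: m_0 = 0, m_1 = 14/5, m_2 = 64/5, m_3 = 0.
On [3, 4], g(x) = -6 - 46/15·(x - 3) + 7/5·(x - 3)² + 5/3·(x - 3)³.
With (x - 3) = 1/3: g(10/3) = -2756/405.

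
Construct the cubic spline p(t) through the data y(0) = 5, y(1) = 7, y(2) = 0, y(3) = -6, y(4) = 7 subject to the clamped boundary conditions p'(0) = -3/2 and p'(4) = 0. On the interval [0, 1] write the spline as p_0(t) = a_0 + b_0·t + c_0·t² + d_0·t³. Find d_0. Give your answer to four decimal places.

-5.9554

Put m_i = p'' at the i-th knot. Here h = (1, 1, 1, 1) and Δ = (2, -7, -6, 13), so the interior equations h_(i-1)·m_(i-1) + 2(h_(i-1)+h_i)·m_i + h_i·m_(i+1) = 6(Δ_i − Δ_(i-1)) read
  1·m_0 + 4·m_1 + 1·m_2 = 6(Δ_1 - Δ_0) = -54
  1·m_1 + 4·m_2 + 1·m_3 = 6(Δ_2 - Δ_1) = 6
  1·m_2 + 4·m_3 + 1·m_4 = 6(Δ_3 - Δ_2) = 114
Clamped end conditions give two more equations: 2h_0·m_0 + h_0·m_1 = 6(Δ_0 - p'(0)) = 21 and h_3·m_3 + 2h_3·m_4 = 6(p'(4) - Δ_3) = -78.
Hence m_0 = 1059/56, m_1 = -471/28, m_2 = -45/8, m_3 = 1269/28, m_4 = -3453/56.
On [0, 1], with p_0(t) = a_0 + b_0·t + c_0·t² + d_0·t³: c_0 = m_0/2 = 1059/112, d_0 = (m_1 - m_0)/(6h_0) = -667/112, b_0 = Δ_0 - h_0(2m_0 + m_1)/6 = -3/2.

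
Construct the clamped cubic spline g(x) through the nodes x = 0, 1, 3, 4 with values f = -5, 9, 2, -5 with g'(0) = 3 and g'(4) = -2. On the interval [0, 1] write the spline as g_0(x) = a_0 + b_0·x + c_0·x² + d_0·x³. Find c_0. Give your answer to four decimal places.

23.0429

Put M_i = g'' at the i-th knot. Here h = (1, 2, 1) and Δ = (14, -7/2, -7), so the interior equations h_(i-1)·M_(i-1) + 2(h_(i-1)+h_i)·M_i + h_i·M_(i+1) = 6(Δ_i − Δ_(i-1)) read
  1·M_0 + 6·M_1 + 2·M_2 = 6(Δ_1 - Δ_0) = -105
  2·M_1 + 6·M_2 + 1·M_3 = 6(Δ_2 - Δ_1) = -21
Clamped end conditions give two more equations: 2h_0·M_0 + h_0·M_1 = 6(Δ_0 - g'(0)) = 66 and h_2·M_2 + 2h_2·M_3 = 6(g'(4) - Δ_2) = 30.
Forward elimination and back-substitution give M_0 = 1613/35, M_1 = -916/35, M_2 = 104/35, M_3 = 473/35.
On [0, 1], with g_0(x) = a_0 + b_0·x + c_0·x² + d_0·x³: c_0 = M_0/2 = 1613/70, d_0 = (M_1 - M_0)/(6h_0) = -843/70, b_0 = Δ_0 - h_0(2M_0 + M_1)/6 = 3.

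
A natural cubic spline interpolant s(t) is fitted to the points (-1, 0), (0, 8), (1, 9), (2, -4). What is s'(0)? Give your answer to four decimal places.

6.1333

Write M_i for s''(x_i). With h_i = 1, 1, 1 and divided differences Δ_i = 8, 1, -13, the continuity of s' gives the tridiagonal system
  1·M_0 + 4·M_1 + 1·M_2 = 6(Δ_1 - Δ_0) = -42
  1·M_1 + 4·M_2 + 1·M_3 = 6(Δ_2 - Δ_1) = -84
Natural end conditions: M_0 = M_3 = 0.
Solving the tridiagonal system: M_0 = 0, M_1 = -28/5, M_2 = -98/5, M_3 = 0.
On [0, 1], s'(t) = b_1 + 2c_1·t + 3d_1·t² with b_1 = Δ_1 - h_1(2M_1 + M_2)/6 = 92/15, c_1 = M_1/2 = -14/5, d_1 = (M_2 - M_1)/(6h_1) = -7/3. So s'(0) = 92/15.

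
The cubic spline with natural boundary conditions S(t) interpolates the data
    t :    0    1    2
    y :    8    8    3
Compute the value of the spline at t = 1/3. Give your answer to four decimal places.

8.3704

With m_i denoting the second derivative at x_i, h_i = 1, 1, and Δ_i = (y_(i+1) − y_i)/h_i = 0, -5:
  1·m_0 + 4·m_1 + 1·m_2 = 6(Δ_1 - Δ_0) = -30
Natural end conditions: m_0 = m_2 = 0.
Solving: m_0 = 0, m_1 = -15/2, m_2 = 0.
On [0, 1], S(t) = 8 + 5/4·t + 0·t² - 5/4·t³.
With t = 1/3: S(1/3) = 226/27.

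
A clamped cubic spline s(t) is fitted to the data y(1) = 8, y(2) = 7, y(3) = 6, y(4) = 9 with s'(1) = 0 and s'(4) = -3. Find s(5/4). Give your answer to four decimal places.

Put M_i = s'' at the i-th knot. Here h = (1, 1, 1) and Δ = (-1, -1, 3), so the interior equations h_(i-1)·M_(i-1) + 2(h_(i-1)+h_i)·M_i + h_i·M_(i+1) = 6(Δ_i − Δ_(i-1)) read
  1·M_0 + 4·M_1 + 1·M_2 = 6(Δ_1 - Δ_0) = 0
  1·M_1 + 4·M_2 + 1·M_3 = 6(Δ_2 - Δ_1) = 24
Clamped end conditions give two more equations: 2h_0·M_0 + h_0·M_1 = 6(Δ_0 - s'(1)) = -6 and h_2·M_2 + 2h_2·M_3 = 6(s'(4) - Δ_2) = -36.
Forward elimination and back-substitution give M_0 = -8/5, M_1 = -14/5, M_2 = 64/5, M_3 = -122/5.
On [1, 2], s(t) = 8 + 0·(t - 1) - 4/5·(t - 1)² - 1/5·(t - 1)³.
With (t - 1) = 1/4: s(5/4) = 2543/320.

7.9469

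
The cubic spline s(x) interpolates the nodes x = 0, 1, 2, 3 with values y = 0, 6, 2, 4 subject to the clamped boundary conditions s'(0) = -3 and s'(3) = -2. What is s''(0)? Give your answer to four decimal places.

Write σ_i for s''(x_i). With h_i = 1, 1, 1 and divided differences Δ_i = 6, -4, 2, the continuity of s' gives the tridiagonal system
  1·σ_0 + 4·σ_1 + 1·σ_2 = 6(Δ_1 - Δ_0) = -60
  1·σ_1 + 4·σ_2 + 1·σ_3 = 6(Δ_2 - Δ_1) = 36
Clamped end conditions give two more equations: 2h_0·σ_0 + h_0·σ_1 = 6(Δ_0 - s'(0)) = 54 and h_2·σ_2 + 2h_2·σ_3 = 6(s'(3) - Δ_2) = -24.
Solving: σ_0 = 128/3, σ_1 = -94/3, σ_2 = 68/3, σ_3 = -70/3.

42.6667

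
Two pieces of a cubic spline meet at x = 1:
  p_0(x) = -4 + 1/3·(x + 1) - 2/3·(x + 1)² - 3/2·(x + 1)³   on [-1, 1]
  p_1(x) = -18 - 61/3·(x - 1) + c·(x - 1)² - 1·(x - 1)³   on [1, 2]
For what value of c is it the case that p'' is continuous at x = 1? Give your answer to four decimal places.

-9.6667

p_0''(x) = -4/3 - 9·(x + 1), so p_0''(1) = -58/3. On the right, p_1''(1) = 2c, so c = -29/3.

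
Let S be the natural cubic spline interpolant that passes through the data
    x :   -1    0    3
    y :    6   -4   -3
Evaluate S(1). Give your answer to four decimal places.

-7.9722

Write m_i for S''(x_i). With h_i = 1, 3 and divided differences Δ_i = -10, 1/3, the continuity of S' gives the tridiagonal system
  1·m_0 + 8·m_1 + 3·m_2 = 6(Δ_1 - Δ_0) = 62
Natural end conditions: m_0 = m_2 = 0.
Hence m_0 = 0, m_1 = 31/4, m_2 = 0.
On [0, 3], S(x) = -4 - 89/12·x + 31/8·x² - 31/72·x³.
With x = 1: S(1) = -287/36.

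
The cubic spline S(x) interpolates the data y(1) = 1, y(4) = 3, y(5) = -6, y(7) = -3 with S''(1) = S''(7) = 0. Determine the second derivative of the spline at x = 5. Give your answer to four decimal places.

11.9574

Write M_i for S''(x_i). With h_i = 3, 1, 2 and divided differences Δ_i = 2/3, -9, 3/2, the continuity of S' gives the tridiagonal system
  3·M_0 + 8·M_1 + 1·M_2 = 6(Δ_1 - Δ_0) = -58
  1·M_1 + 6·M_2 + 2·M_3 = 6(Δ_2 - Δ_1) = 63
Natural end conditions: M_0 = M_3 = 0.
Hence M_0 = 0, M_1 = -411/47, M_2 = 562/47, M_3 = 0.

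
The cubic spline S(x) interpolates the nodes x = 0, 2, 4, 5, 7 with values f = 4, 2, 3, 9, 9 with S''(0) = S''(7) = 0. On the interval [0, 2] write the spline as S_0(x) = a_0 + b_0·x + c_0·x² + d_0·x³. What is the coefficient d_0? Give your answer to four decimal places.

Let m_i = S''(x_i). Step sizes h_i = 2, 2, 1, 2; slopes of the chords Δ_i = (y_(i+1) - y_i)/h_i = -1, 1/2, 6, 0.
  2·m_0 + 8·m_1 + 2·m_2 = 6(Δ_1 - Δ_0) = 9
  2·m_1 + 6·m_2 + 1·m_3 = 6(Δ_2 - Δ_1) = 33
  1·m_2 + 6·m_3 + 2·m_4 = 6(Δ_3 - Δ_2) = -36
Natural end conditions: m_0 = m_4 = 0.
Forward elimination and back-substitution give m_0 = 0, m_1 = -153/256, m_2 = 441/64, m_3 = -915/128, m_4 = 0.
On [0, 2], with S_0(x) = a_0 + b_0·x + c_0·x² + d_0·x³: c_0 = m_0/2 = 0, d_0 = (m_1 - m_0)/(6h_0) = -51/1024, b_0 = Δ_0 - h_0(2m_0 + m_1)/6 = -205/256.

-0.0498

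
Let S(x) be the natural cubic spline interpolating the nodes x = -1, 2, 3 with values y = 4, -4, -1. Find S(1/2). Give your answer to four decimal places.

-2.3906

Let M_i = S''(x_i). Step sizes h_i = 3, 1; slopes of the chords Δ_i = (y_(i+1) - y_i)/h_i = -8/3, 3.
  3·M_0 + 8·M_1 + 1·M_2 = 6(Δ_1 - Δ_0) = 34
Natural end conditions: M_0 = M_2 = 0.
Solving: M_0 = 0, M_1 = 17/4, M_2 = 0.
On [-1, 2], S(x) = 4 - 115/24·(x + 1) + 0·(x + 1)² + 17/72·(x + 1)³.
With (x + 1) = 3/2: S(1/2) = -153/64.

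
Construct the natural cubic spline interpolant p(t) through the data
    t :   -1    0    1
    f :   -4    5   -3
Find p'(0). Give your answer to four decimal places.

0.5000

Write m_i for p''(x_i). With h_i = 1, 1 and divided differences Δ_i = 9, -8, the continuity of p' gives the tridiagonal system
  1·m_0 + 4·m_1 + 1·m_2 = 6(Δ_1 - Δ_0) = -102
Natural end conditions: m_0 = m_2 = 0.
Solving the tridiagonal system: m_0 = 0, m_1 = -51/2, m_2 = 0.
On [0, 1], p'(t) = b_1 + 2c_1·t + 3d_1·t² with b_1 = Δ_1 - h_1(2m_1 + m_2)/6 = 1/2, c_1 = m_1/2 = -51/4, d_1 = (m_2 - m_1)/(6h_1) = 17/4. So p'(0) = 1/2.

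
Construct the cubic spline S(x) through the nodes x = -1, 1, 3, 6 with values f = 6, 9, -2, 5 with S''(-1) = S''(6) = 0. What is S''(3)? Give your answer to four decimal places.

Put m_i = S'' at the i-th knot. Here h = (2, 2, 3) and Δ = (3/2, -11/2, 7/3), so the interior equations h_(i-1)·m_(i-1) + 2(h_(i-1)+h_i)·m_i + h_i·m_(i+1) = 6(Δ_i − Δ_(i-1)) read
  2·m_0 + 8·m_1 + 2·m_2 = 6(Δ_1 - Δ_0) = -42
  2·m_1 + 10·m_2 + 3·m_3 = 6(Δ_2 - Δ_1) = 47
Natural end conditions: m_0 = m_3 = 0.
Solving the tridiagonal system: m_0 = 0, m_1 = -257/38, m_2 = 115/19, m_3 = 0.

6.0526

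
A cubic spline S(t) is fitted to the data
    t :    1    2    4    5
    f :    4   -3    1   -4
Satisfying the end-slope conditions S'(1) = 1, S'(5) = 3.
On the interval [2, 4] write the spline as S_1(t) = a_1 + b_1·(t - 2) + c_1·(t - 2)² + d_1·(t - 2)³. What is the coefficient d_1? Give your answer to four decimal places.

Let M_i = S''(x_i). Step sizes h_i = 1, 2, 1; slopes of the chords Δ_i = (y_(i+1) - y_i)/h_i = -7, 2, -5.
  1·M_0 + 6·M_1 + 2·M_2 = 6(Δ_1 - Δ_0) = 54
  2·M_1 + 6·M_2 + 1·M_3 = 6(Δ_2 - Δ_1) = -42
Clamped end conditions give two more equations: 2h_0·M_0 + h_0·M_1 = 6(Δ_0 - S'(1)) = -48 and h_2·M_2 + 2h_2·M_3 = 6(S'(5) - Δ_2) = 48.
Hence M_0 = -1214/35, M_1 = 748/35, M_2 = -692/35, M_3 = 1186/35.
On [2, 4], with S_1(t) = a_1 + b_1·(t - 2) + c_1·(t - 2)² + d_1·(t - 2)³: c_1 = M_1/2 = 374/35, d_1 = (M_2 - M_1)/(6h_1) = -24/7, b_1 = Δ_1 - h_1(2M_1 + M_2)/6 = -198/35.

-3.4286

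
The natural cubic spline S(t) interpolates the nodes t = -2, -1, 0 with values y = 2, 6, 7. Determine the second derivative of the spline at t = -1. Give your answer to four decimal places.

-4.5000

Write σ_i for S''(x_i). With h_i = 1, 1 and divided differences Δ_i = 4, 1, the continuity of S' gives the tridiagonal system
  1·σ_0 + 4·σ_1 + 1·σ_2 = 6(Δ_1 - Δ_0) = -18
Natural end conditions: σ_0 = σ_2 = 0.
Solving: σ_0 = 0, σ_1 = -9/2, σ_2 = 0.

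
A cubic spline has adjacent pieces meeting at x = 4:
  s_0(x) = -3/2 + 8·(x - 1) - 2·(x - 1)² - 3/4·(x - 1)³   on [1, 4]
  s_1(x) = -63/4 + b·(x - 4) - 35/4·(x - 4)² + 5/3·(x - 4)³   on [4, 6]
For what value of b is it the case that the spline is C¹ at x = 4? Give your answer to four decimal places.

s_0'(x) = 8 - 4·(x - 1) - 9/4·(x - 1)², so s_0'(4) = -97/4. On the right, s_1'(4) = b, so b = -97/4.

-24.2500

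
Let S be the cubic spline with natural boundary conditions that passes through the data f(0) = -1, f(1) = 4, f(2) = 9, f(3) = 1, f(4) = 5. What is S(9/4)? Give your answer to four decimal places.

7.5290

Let M_i = S''(x_i). Step sizes h_i = 1, 1, 1, 1; slopes of the chords Δ_i = (y_(i+1) - y_i)/h_i = 5, 5, -8, 4.
  1·M_0 + 4·M_1 + 1·M_2 = 6(Δ_1 - Δ_0) = 0
  1·M_1 + 4·M_2 + 1·M_3 = 6(Δ_2 - Δ_1) = -78
  1·M_2 + 4·M_3 + 1·M_4 = 6(Δ_3 - Δ_2) = 72
Natural end conditions: M_0 = M_4 = 0.
Solving: M_0 = 0, M_1 = 48/7, M_2 = -192/7, M_3 = 174/7, M_4 = 0.
On [2, 3], S(t) = 9 - 3·(t - 2) - 96/7·(t - 2)² + 61/7·(t - 2)³.
With (t - 2) = 1/4: S(9/4) = 3373/448.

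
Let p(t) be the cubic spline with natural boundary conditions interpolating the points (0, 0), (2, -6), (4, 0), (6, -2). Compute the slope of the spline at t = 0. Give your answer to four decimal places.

Put σ_i = p'' at the i-th knot. Here h = (2, 2, 2) and Δ = (-3, 3, -1), so the interior equations h_(i-1)·σ_(i-1) + 2(h_(i-1)+h_i)·σ_i + h_i·σ_(i+1) = 6(Δ_i − Δ_(i-1)) read
  2·σ_0 + 8·σ_1 + 2·σ_2 = 6(Δ_1 - Δ_0) = 36
  2·σ_1 + 8·σ_2 + 2·σ_3 = 6(Δ_2 - Δ_1) = -24
Natural end conditions: σ_0 = σ_3 = 0.
Solving: σ_0 = 0, σ_1 = 28/5, σ_2 = -22/5, σ_3 = 0.
On [0, 2], p'(t) = b_0 + 2c_0·t + 3d_0·t² with b_0 = Δ_0 - h_0(2σ_0 + σ_1)/6 = -73/15, c_0 = σ_0/2 = 0, d_0 = (σ_1 - σ_0)/(6h_0) = 7/15. So p'(0) = -73/15.

-4.8667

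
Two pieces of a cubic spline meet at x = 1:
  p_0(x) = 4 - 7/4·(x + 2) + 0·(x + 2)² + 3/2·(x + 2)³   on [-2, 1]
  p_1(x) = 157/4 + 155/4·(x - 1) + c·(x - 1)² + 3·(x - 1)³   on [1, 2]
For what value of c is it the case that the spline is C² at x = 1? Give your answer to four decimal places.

13.5000

p_0''(x) = 0 + 9·(x + 2), so p_0''(1) = 27. On the right, p_1''(1) = 2c, so c = 27/2.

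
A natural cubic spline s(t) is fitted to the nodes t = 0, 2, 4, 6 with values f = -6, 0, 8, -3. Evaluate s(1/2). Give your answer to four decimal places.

Let m_i = s''(x_i). Step sizes h_i = 2, 2, 2; slopes of the chords Δ_i = (y_(i+1) - y_i)/h_i = 3, 4, -11/2.
  2·m_0 + 8·m_1 + 2·m_2 = 6(Δ_1 - Δ_0) = 6
  2·m_1 + 8·m_2 + 2·m_3 = 6(Δ_2 - Δ_1) = -57
Natural end conditions: m_0 = m_3 = 0.
Solving the tridiagonal system: m_0 = 0, m_1 = 27/10, m_2 = -39/5, m_3 = 0.
On [0, 2], s(t) = -6 + 21/10·t + 0·t² + 9/40·t³.
With t = 1/2: s(1/2) = -315/64.

-4.9219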